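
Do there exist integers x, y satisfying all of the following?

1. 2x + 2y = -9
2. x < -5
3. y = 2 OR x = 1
No

Even the single constraint (2x + 2y = -9) is infeasible over the integers.

  - 2x + 2y = -9: every term on the left is divisible by 2, so the LHS ≡ 0 (mod 2), but the RHS -9 is not — no integer solution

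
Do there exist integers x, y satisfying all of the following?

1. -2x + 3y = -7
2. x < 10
Yes

Take x = 5, y = 1. Substituting into each constraint:
  (1) -2(5) + 3(1) = -7 ✓
  (2) 5 < 10 ✓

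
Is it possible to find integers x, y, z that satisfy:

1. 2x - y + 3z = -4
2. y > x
Yes

Take x = 0, y = 1, z = -1. Substituting into each constraint:
  (1) 2(0) + (-1) + 3(-1) = -4 ✓
  (2) 1 > 0 ✓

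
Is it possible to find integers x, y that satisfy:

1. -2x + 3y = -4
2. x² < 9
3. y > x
No

The full constraint system is jointly infeasible over the integers. Each constraint and what it forces:

  - -2x + 3y = -4: is a linear equation tying the variables together
  - x² < 9: restricts x to |x| ≤ 2
  - y > x: bounds one variable relative to another variable

The bounds confine x to {-2, -1, 0, 1, 2}. For each value, substitute into the equation:
  • x = -2: the equation gives 3y = -8, so y would not be an integer.
  • x = -1: the equation forces y = -2, but y > x fails since -2 ≤ -1.
  • x = 0: the equation gives 3y = -4, so y would not be an integer.
  • x = 1: the equation gives 3y = -2, so y would not be an integer.
  • x = 2: the equation forces y = 0, but y > x fails since 0 ≤ 2.
Every case fails, so no integer solution exists.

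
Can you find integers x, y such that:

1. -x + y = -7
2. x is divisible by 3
Yes

Take x = 0, y = -7. Substituting into each constraint:
  (1) 0 + (-7) = -7 ✓
  (2) 0 = 3 × 0, remainder 0 ✓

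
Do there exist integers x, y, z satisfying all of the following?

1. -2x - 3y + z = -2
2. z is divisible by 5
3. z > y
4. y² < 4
Yes

Take x = 2, y = 1, z = 5. Substituting into each constraint:
  (1) -2(2) - 3(1) + 5 = -2 ✓
  (2) 5 = 5 × 1, remainder 0 ✓
  (3) 5 > 1 ✓
  (4) y² = (1)² = 1, and 1 < 4 ✓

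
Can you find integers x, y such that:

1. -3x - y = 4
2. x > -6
Yes

Take x = 0, y = -4. Substituting into each constraint:
  (1) -3(0) + 4 = 4 ✓
  (2) 0 > -6 ✓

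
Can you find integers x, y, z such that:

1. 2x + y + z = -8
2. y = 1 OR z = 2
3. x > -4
Yes

Take x = 0, y = -10, z = 2. Substituting into each constraint:
  (1) 2(0) + (-10) + 2 = -8 ✓
  (2) z = 2, target 2 ✓ (second branch holds)
  (3) 0 > -4 ✓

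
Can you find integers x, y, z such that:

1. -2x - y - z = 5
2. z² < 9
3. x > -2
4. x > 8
Yes

Take x = 9, y = -23, z = 0. Substituting into each constraint:
  (1) -2(9) + 23 + 0 = 5 ✓
  (2) z² = (0)² = 0, and 0 < 9 ✓
  (3) 9 > -2 ✓
  (4) 9 > 8 ✓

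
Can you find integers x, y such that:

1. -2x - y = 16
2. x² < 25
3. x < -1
Yes

Take x = -2, y = -12. Substituting into each constraint:
  (1) -2(-2) + 12 = 16 ✓
  (2) x² = (-2)² = 4, and 4 < 25 ✓
  (3) -2 < -1 ✓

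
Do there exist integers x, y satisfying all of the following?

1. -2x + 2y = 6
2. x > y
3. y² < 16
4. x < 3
No

A contradictory subset is {-2x + 2y = 6, x > y}. No integer assignment can satisfy these jointly:

  - -2x + 2y = 6: is a linear equation tying the variables together
  - x > y: bounds one variable relative to another variable

From the equation, x − y = -3, i.e. x − y = -3; but x > y requires x − y ≥ 1. Contradiction.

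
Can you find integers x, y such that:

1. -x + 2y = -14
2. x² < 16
Yes

Take x = 0, y = -7. Substituting into each constraint:
  (1) 0 + 2(-7) = -14 ✓
  (2) x² = (0)² = 0, and 0 < 16 ✓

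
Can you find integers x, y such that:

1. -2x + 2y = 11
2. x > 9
No

Even the single constraint (-2x + 2y = 11) is infeasible over the integers.

  - -2x + 2y = 11: every term on the left is divisible by 2, so the LHS ≡ 0 (mod 2), but the RHS 11 is not — no integer solution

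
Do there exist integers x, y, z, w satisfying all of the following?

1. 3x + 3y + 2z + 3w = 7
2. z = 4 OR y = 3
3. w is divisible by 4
Yes

Take x = -4, y = 3, z = 5, w = 0. Substituting into each constraint:
  (1) 3(-4) + 3(3) + 2(5) + 3(0) = 7 ✓
  (2) y = 3, target 3 ✓ (second branch holds)
  (3) 0 = 4 × 0, remainder 0 ✓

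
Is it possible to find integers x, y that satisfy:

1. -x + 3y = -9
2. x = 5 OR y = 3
Yes

Take x = 18, y = 3. Substituting into each constraint:
  (1) (-18) + 3(3) = -9 ✓
  (2) y = 3, target 3 ✓ (second branch holds)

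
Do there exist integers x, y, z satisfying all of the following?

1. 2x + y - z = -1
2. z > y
Yes

Take x = 0, y = -1, z = 0. Substituting into each constraint:
  (1) 2(0) + (-1) + 0 = -1 ✓
  (2) 0 > -1 ✓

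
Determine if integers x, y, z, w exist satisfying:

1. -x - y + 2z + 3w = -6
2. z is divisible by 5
Yes

Take x = 0, y = 0, z = 0, w = -2. Substituting into each constraint:
  (1) 0 + 0 + 2(0) + 3(-2) = -6 ✓
  (2) 0 = 5 × 0, remainder 0 ✓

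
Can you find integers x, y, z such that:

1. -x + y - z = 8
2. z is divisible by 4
Yes

Take x = 0, y = 8, z = 0. Substituting into each constraint:
  (1) 0 + 8 + 0 = 8 ✓
  (2) 0 = 4 × 0, remainder 0 ✓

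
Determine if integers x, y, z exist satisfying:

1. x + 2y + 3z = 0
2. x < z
Yes

Take x = 0, y = -3, z = 2. Substituting into each constraint:
  (1) 0 + 2(-3) + 3(2) = 0 ✓
  (2) 0 < 2 ✓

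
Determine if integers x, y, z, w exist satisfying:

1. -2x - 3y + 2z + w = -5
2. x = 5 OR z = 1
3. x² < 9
Yes

Take x = 0, y = 0, z = 1, w = -7. Substituting into each constraint:
  (1) -2(0) - 3(0) + 2(1) + (-7) = -5 ✓
  (2) z = 1, target 1 ✓ (second branch holds)
  (3) x² = (0)² = 0, and 0 < 9 ✓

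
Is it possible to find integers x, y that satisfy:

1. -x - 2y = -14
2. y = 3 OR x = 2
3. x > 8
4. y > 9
No

A contradictory subset is {y = 3 OR x = 2, x > 8, y > 9}. No integer assignment can satisfy these jointly:

  - y = 3 OR x = 2: forces a choice: either y = 3 or x = 2
  - x > 8: bounds one variable relative to a constant
  - y > 9: bounds one variable relative to a constant

Split on the disjunction (y = 3 OR x = 2):
  • If y = 3: this contradicts the bound y ≥ 10.
  • If x = 2: this contradicts the bound x ≥ 9.
Both branches are infeasible, so the system has no integer solution.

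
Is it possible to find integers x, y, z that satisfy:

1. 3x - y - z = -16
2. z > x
Yes

Take x = -1, y = 13, z = 0. Substituting into each constraint:
  (1) 3(-1) + (-13) + 0 = -16 ✓
  (2) 0 > -1 ✓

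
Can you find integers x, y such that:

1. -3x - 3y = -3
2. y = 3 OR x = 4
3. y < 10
Yes

Take x = 4, y = -3. Substituting into each constraint:
  (1) -3(4) - 3(-3) = -3 ✓
  (2) x = 4, target 4 ✓ (second branch holds)
  (3) -3 < 10 ✓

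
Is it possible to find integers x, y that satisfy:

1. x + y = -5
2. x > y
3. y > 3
No

The full constraint system is jointly infeasible over the integers. Each constraint and what it forces:

  - x + y = -5: is a linear equation tying the variables together
  - x > y: bounds one variable relative to another variable
  - y > 3: bounds one variable relative to a constant

Propagating the comparison: x > y and y ≥ 4 give x ≥ 5. Range argument: with x ∈ [5, ∞], y ∈ [4, ∞], the left side of the equation is at least 9, but the right side is -5 < 9. No integer solution exists.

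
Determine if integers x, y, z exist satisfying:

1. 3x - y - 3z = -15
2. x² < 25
Yes

Take x = 0, y = 0, z = 5. Substituting into each constraint:
  (1) 3(0) + 0 - 3(5) = -15 ✓
  (2) x² = (0)² = 0, and 0 < 25 ✓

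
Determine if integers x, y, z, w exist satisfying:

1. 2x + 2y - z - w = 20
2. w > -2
Yes

Take x = 0, y = 10, z = 0, w = 0. Substituting into each constraint:
  (1) 2(0) + 2(10) + 0 + 0 = 20 ✓
  (2) 0 > -2 ✓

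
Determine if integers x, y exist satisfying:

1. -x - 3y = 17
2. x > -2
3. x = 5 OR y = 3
No

The full constraint system is jointly infeasible over the integers. Each constraint and what it forces:

  - -x - 3y = 17: is a linear equation tying the variables together
  - x > -2: bounds one variable relative to a constant
  - x = 5 OR y = 3: forces a choice: either x = 5 or y = 3

Split on the disjunction (x = 5 OR y = 3):
  • If x = 5: with x = 5, every remaining term of the linear equation is divisible by 3, so the left side is ≡ 0 (mod 3); but the right side 22 ≡ 1 (mod 3). No integers can satisfy it.
  • If y = 3: the equation forces x = -26, which contradicts the bound x ≥ -1.
Both branches are infeasible, so the system has no integer solution.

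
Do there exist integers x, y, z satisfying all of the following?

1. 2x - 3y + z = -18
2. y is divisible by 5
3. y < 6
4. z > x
Yes

Take x = -2, y = 5, z = 1. Substituting into each constraint:
  (1) 2(-2) - 3(5) + 1 = -18 ✓
  (2) 5 = 5 × 1, remainder 0 ✓
  (3) 5 < 6 ✓
  (4) 1 > -2 ✓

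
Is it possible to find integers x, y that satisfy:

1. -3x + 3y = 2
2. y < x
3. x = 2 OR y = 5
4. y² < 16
No

Even the single constraint (-3x + 3y = 2) is infeasible over the integers.

  - -3x + 3y = 2: every term on the left is divisible by 3, so the LHS ≡ 0 (mod 3), but the RHS 2 is not — no integer solution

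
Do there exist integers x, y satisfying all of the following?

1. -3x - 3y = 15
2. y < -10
Yes

Take x = 6, y = -11. Substituting into each constraint:
  (1) -3(6) - 3(-11) = 15 ✓
  (2) -11 < -10 ✓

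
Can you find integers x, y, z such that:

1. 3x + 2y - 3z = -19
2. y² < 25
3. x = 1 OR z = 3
Yes

Take x = -2, y = -2, z = 3. Substituting into each constraint:
  (1) 3(-2) + 2(-2) - 3(3) = -19 ✓
  (2) y² = (-2)² = 4, and 4 < 25 ✓
  (3) z = 3, target 3 ✓ (second branch holds)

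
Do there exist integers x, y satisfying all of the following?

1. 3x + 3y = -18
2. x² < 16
Yes

Take x = 0, y = -6. Substituting into each constraint:
  (1) 3(0) + 3(-6) = -18 ✓
  (2) x² = (0)² = 0, and 0 < 16 ✓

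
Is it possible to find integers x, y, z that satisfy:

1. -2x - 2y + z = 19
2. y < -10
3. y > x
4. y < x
No

A contradictory subset is {y > x, y < x}. No integer assignment can satisfy these jointly:

  - y > x: bounds one variable relative to another variable
  - y < x: bounds one variable relative to another variable

Direct contradiction: y > x and x > y cannot both hold.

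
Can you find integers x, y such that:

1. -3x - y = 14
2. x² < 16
Yes

Take x = 0, y = -14. Substituting into each constraint:
  (1) -3(0) + 14 = 14 ✓
  (2) x² = (0)² = 0, and 0 < 16 ✓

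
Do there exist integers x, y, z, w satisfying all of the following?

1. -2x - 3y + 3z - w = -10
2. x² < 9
Yes

Take x = 0, y = 0, z = -3, w = 1. Substituting into each constraint:
  (1) -2(0) - 3(0) + 3(-3) + (-1) = -10 ✓
  (2) x² = (0)² = 0, and 0 < 9 ✓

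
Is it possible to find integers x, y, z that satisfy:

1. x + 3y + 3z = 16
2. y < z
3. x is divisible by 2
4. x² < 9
Yes

Take x = -2, y = 2, z = 4. Substituting into each constraint:
  (1) (-2) + 3(2) + 3(4) = 16 ✓
  (2) 2 < 4 ✓
  (3) -2 = 2 × -1, remainder 0 ✓
  (4) x² = (-2)² = 4, and 4 < 9 ✓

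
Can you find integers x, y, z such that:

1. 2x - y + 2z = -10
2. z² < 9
Yes

Take x = -5, y = 0, z = 0. Substituting into each constraint:
  (1) 2(-5) + 0 + 2(0) = -10 ✓
  (2) z² = (0)² = 0, and 0 < 9 ✓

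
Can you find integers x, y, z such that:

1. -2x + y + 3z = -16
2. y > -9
Yes

Take x = 8, y = 0, z = 0. Substituting into each constraint:
  (1) -2(8) + 0 + 3(0) = -16 ✓
  (2) 0 > -9 ✓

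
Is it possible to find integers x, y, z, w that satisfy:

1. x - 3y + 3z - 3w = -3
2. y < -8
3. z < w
Yes

Take x = -27, y = -9, z = 0, w = 1. Substituting into each constraint:
  (1) (-27) - 3(-9) + 3(0) - 3(1) = -3 ✓
  (2) -9 < -8 ✓
  (3) 0 < 1 ✓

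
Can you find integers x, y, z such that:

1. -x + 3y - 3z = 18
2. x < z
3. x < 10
Yes

Take x = 0, y = 7, z = 1. Substituting into each constraint:
  (1) 0 + 3(7) - 3(1) = 18 ✓
  (2) 0 < 1 ✓
  (3) 0 < 10 ✓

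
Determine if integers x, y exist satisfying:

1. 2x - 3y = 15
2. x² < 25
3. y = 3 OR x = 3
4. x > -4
Yes

Take x = 3, y = -3. Substituting into each constraint:
  (1) 2(3) - 3(-3) = 15 ✓
  (2) x² = (3)² = 9, and 9 < 25 ✓
  (3) x = 3, target 3 ✓ (second branch holds)
  (4) 3 > -4 ✓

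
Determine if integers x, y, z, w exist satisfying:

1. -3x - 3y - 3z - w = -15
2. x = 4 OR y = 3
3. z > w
Yes

Take x = 1, y = 3, z = 1, w = 0. Substituting into each constraint:
  (1) -3(1) - 3(3) - 3(1) + 0 = -15 ✓
  (2) y = 3, target 3 ✓ (second branch holds)
  (3) 1 > 0 ✓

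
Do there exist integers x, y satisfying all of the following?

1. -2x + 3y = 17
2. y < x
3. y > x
No

A contradictory subset is {y < x, y > x}. No integer assignment can satisfy these jointly:

  - y < x: bounds one variable relative to another variable
  - y > x: bounds one variable relative to another variable

Direct contradiction: x > y and y > x cannot both hold.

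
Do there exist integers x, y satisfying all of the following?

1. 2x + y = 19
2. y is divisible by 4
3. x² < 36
No

A contradictory subset is {2x + y = 19, y is divisible by 4}. No integer assignment can satisfy these jointly:

  - 2x + y = 19: is a linear equation tying the variables together
  - y is divisible by 4: restricts y to multiples of 4

Modular obstruction: writing y = 4y', every remaining term of the linear equation is divisible by 2, so the left side is ≡ 0 (mod 2); but the right side 19 ≡ 1 (mod 2). No integers can satisfy it.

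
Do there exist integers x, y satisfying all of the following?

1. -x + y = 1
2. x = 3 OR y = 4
Yes

Take x = 3, y = 4. Substituting into each constraint:
  (1) (-3) + 4 = 1 ✓
  (2) x = 3, target 3 ✓ (first branch holds)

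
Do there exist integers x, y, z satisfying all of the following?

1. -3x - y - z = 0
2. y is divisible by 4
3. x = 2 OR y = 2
Yes

Take x = 2, y = 0, z = -6. Substituting into each constraint:
  (1) -3(2) + 0 + 6 = 0 ✓
  (2) 0 = 4 × 0, remainder 0 ✓
  (3) x = 2, target 2 ✓ (first branch holds)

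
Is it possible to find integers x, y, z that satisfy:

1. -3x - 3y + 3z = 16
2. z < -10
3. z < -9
No

Even the single constraint (-3x - 3y + 3z = 16) is infeasible over the integers.

  - -3x - 3y + 3z = 16: every term on the left is divisible by 3, so the LHS ≡ 0 (mod 3), but the RHS 16 is not — no integer solution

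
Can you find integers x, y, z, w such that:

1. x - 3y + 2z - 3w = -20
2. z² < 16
Yes

Take x = -20, y = 0, z = 0, w = 0. Substituting into each constraint:
  (1) (-20) - 3(0) + 2(0) - 3(0) = -20 ✓
  (2) z² = (0)² = 0, and 0 < 16 ✓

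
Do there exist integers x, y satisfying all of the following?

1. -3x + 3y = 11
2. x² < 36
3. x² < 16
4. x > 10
No

Even the single constraint (-3x + 3y = 11) is infeasible over the integers.

  - -3x + 3y = 11: every term on the left is divisible by 3, so the LHS ≡ 0 (mod 3), but the RHS 11 is not — no integer solution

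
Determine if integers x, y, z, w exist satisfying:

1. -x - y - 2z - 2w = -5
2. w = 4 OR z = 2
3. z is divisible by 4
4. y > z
Yes

Take x = -4, y = 1, z = 0, w = 4. Substituting into each constraint:
  (1) 4 + (-1) - 2(0) - 2(4) = -5 ✓
  (2) w = 4, target 4 ✓ (first branch holds)
  (3) 0 = 4 × 0, remainder 0 ✓
  (4) 1 > 0 ✓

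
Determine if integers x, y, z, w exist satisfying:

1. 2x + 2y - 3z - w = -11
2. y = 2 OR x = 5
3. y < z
Yes

Take x = 5, y = 0, z = 1, w = 18. Substituting into each constraint:
  (1) 2(5) + 2(0) - 3(1) + (-18) = -11 ✓
  (2) x = 5, target 5 ✓ (second branch holds)
  (3) 0 < 1 ✓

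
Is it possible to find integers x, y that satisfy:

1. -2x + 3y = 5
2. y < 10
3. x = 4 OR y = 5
Yes

Take x = 5, y = 5. Substituting into each constraint:
  (1) -2(5) + 3(5) = 5 ✓
  (2) 5 < 10 ✓
  (3) y = 5, target 5 ✓ (second branch holds)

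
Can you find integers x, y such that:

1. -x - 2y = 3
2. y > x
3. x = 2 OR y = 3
Yes

Take x = -9, y = 3. Substituting into each constraint:
  (1) 9 - 2(3) = 3 ✓
  (2) 3 > -9 ✓
  (3) y = 3, target 3 ✓ (second branch holds)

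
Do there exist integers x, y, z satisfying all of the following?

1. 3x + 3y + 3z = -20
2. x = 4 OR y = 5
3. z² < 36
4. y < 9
No

Even the single constraint (3x + 3y + 3z = -20) is infeasible over the integers.

  - 3x + 3y + 3z = -20: every term on the left is divisible by 3, so the LHS ≡ 0 (mod 3), but the RHS -20 is not — no integer solution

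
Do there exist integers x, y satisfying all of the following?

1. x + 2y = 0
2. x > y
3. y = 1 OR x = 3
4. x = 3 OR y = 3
No

A contradictory subset is {x + 2y = 0, x > y, x = 3 OR y = 3}. No integer assignment can satisfy these jointly:

  - x + 2y = 0: is a linear equation tying the variables together
  - x > y: bounds one variable relative to another variable
  - x = 3 OR y = 3: forces a choice: either x = 3 or y = 3

Split on the disjunction (x = 3 OR y = 3):
  • If x = 3: with x = 3, every remaining term of the linear equation is divisible by 2, so the left side is ≡ 0 (mod 2); but the right side -3 ≡ 1 (mod 2). No integers can satisfy it.
  • If y = 3: the equation forces x = -6, giving (y, x) = (3, -6), which violates x > y.
Both branches are infeasible, so the system has no integer solution.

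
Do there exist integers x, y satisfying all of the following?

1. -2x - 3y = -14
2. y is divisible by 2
Yes

Take x = 7, y = 0. Substituting into each constraint:
  (1) -2(7) - 3(0) = -14 ✓
  (2) 0 = 2 × 0, remainder 0 ✓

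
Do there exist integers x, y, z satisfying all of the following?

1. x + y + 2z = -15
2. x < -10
Yes

Take x = -11, y = 0, z = -2. Substituting into each constraint:
  (1) (-11) + 0 + 2(-2) = -15 ✓
  (2) -11 < -10 ✓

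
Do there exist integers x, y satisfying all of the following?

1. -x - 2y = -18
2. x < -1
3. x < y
Yes

Take x = -2, y = 10. Substituting into each constraint:
  (1) 2 - 2(10) = -18 ✓
  (2) -2 < -1 ✓
  (3) -2 < 10 ✓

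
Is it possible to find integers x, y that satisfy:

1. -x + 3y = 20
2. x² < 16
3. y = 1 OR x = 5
No

The full constraint system is jointly infeasible over the integers. Each constraint and what it forces:

  - -x + 3y = 20: is a linear equation tying the variables together
  - x² < 16: restricts x to |x| ≤ 3
  - y = 1 OR x = 5: forces a choice: either y = 1 or x = 5

Split on the disjunction (y = 1 OR x = 5):
  • If y = 1: the equation forces x = -17, but x² < 16 requires |x| ≤ 3.
  • If x = 5: this contradicts x² < 16, which requires |x| ≤ 3.
Both branches are infeasible, so the system has no integer solution.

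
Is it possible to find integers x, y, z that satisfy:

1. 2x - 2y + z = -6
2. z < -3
Yes

Take x = 0, y = 1, z = -4. Substituting into each constraint:
  (1) 2(0) - 2(1) + (-4) = -6 ✓
  (2) -4 < -3 ✓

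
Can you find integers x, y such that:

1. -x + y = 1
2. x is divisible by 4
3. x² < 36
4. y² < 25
Yes

Take x = 0, y = 1. Substituting into each constraint:
  (1) 0 + 1 = 1 ✓
  (2) 0 = 4 × 0, remainder 0 ✓
  (3) x² = (0)² = 0, and 0 < 36 ✓
  (4) y² = (1)² = 1, and 1 < 25 ✓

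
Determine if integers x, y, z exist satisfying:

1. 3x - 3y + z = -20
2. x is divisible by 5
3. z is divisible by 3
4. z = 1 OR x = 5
No

A contradictory subset is {3x - 3y + z = -20, z is divisible by 3}. No integer assignment can satisfy these jointly:

  - 3x - 3y + z = -20: is a linear equation tying the variables together
  - z is divisible by 3: restricts z to multiples of 3

Modular obstruction: writing z = 3z', every remaining term of the linear equation is divisible by 3, so the left side is ≡ 0 (mod 3); but the right side -20 ≡ 1 (mod 3). No integers can satisfy it.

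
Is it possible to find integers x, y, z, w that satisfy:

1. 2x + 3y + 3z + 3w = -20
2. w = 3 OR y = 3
Yes

Take x = -1, y = 3, z = 0, w = -9. Substituting into each constraint:
  (1) 2(-1) + 3(3) + 3(0) + 3(-9) = -20 ✓
  (2) y = 3, target 3 ✓ (second branch holds)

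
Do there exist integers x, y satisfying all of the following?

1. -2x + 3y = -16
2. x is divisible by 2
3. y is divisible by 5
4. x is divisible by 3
No

A contradictory subset is {-2x + 3y = -16, x is divisible by 3}. No integer assignment can satisfy these jointly:

  - -2x + 3y = -16: is a linear equation tying the variables together
  - x is divisible by 3: restricts x to multiples of 3

Modular obstruction: writing x = 3x', every remaining term of the linear equation is divisible by 3, so the left side is ≡ 0 (mod 3); but the right side -16 ≡ 2 (mod 3). No integers can satisfy it.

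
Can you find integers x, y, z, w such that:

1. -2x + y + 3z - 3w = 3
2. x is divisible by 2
Yes

Take x = 0, y = 3, z = 0, w = 0. Substituting into each constraint:
  (1) -2(0) + 3 + 3(0) - 3(0) = 3 ✓
  (2) 0 = 2 × 0, remainder 0 ✓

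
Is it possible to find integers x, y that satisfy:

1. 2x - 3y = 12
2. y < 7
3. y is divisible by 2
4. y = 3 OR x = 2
No

A contradictory subset is {2x - 3y = 12, y is divisible by 2, y = 3 OR x = 2}. No integer assignment can satisfy these jointly:

  - 2x - 3y = 12: is a linear equation tying the variables together
  - y is divisible by 2: restricts y to multiples of 2
  - y = 3 OR x = 2: forces a choice: either y = 3 or x = 2

Split on the disjunction (y = 3 OR x = 2):
  • If y = 3: this contradicts the divisibility constraint — 3 is not a multiple of 2.
  • If x = 2: with x = 2, writing y = 2y', every remaining term of the linear equation is divisible by 6, so the left side is ≡ 0 (mod 6); but the right side 8 ≡ 2 (mod 6). No integers can satisfy it.
Both branches are infeasible, so the system has no integer solution.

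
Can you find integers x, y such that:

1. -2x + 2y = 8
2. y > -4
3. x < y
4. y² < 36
Yes

Take x = -4, y = 0. Substituting into each constraint:
  (1) -2(-4) + 2(0) = 8 ✓
  (2) 0 > -4 ✓
  (3) -4 < 0 ✓
  (4) y² = (0)² = 0, and 0 < 36 ✓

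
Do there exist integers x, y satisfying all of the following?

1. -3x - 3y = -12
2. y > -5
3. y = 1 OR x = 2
Yes

Take x = 3, y = 1. Substituting into each constraint:
  (1) -3(3) - 3(1) = -12 ✓
  (2) 1 > -5 ✓
  (3) y = 1, target 1 ✓ (first branch holds)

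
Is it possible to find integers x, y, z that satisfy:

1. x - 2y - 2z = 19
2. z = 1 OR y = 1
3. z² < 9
Yes

Take x = 25, y = 1, z = 2. Substituting into each constraint:
  (1) 25 - 2(1) - 2(2) = 19 ✓
  (2) y = 1, target 1 ✓ (second branch holds)
  (3) z² = (2)² = 4, and 4 < 9 ✓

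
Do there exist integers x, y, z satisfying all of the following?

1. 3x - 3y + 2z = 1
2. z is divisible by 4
Yes

Take x = -1, y = 4, z = 8. Substituting into each constraint:
  (1) 3(-1) - 3(4) + 2(8) = 1 ✓
  (2) 8 = 4 × 2, remainder 0 ✓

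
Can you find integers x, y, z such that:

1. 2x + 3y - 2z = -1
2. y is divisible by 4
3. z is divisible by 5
No

A contradictory subset is {2x + 3y - 2z = -1, y is divisible by 4}. No integer assignment can satisfy these jointly:

  - 2x + 3y - 2z = -1: is a linear equation tying the variables together
  - y is divisible by 4: restricts y to multiples of 4

Modular obstruction: writing y = 4y', every remaining term of the linear equation is divisible by 2, so the left side is ≡ 0 (mod 2); but the right side -1 ≡ 1 (mod 2). No integers can satisfy it.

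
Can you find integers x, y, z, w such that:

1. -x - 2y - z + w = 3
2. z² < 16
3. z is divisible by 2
Yes

Take x = 0, y = 0, z = 0, w = 3. Substituting into each constraint:
  (1) 0 - 2(0) + 0 + 3 = 3 ✓
  (2) z² = (0)² = 0, and 0 < 16 ✓
  (3) 0 = 2 × 0, remainder 0 ✓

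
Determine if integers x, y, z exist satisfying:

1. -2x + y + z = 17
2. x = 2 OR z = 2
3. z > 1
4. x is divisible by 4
Yes

Take x = 4, y = 23, z = 2. Substituting into each constraint:
  (1) -2(4) + 23 + 2 = 17 ✓
  (2) z = 2, target 2 ✓ (second branch holds)
  (3) 2 > 1 ✓
  (4) 4 = 4 × 1, remainder 0 ✓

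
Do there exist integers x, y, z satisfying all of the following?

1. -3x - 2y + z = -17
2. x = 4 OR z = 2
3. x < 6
Yes

Take x = 5, y = 2, z = 2. Substituting into each constraint:
  (1) -3(5) - 2(2) + 2 = -17 ✓
  (2) z = 2, target 2 ✓ (second branch holds)
  (3) 5 < 6 ✓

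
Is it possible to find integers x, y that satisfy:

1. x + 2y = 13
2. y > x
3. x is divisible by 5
Yes

Take x = -5, y = 9. Substituting into each constraint:
  (1) (-5) + 2(9) = 13 ✓
  (2) 9 > -5 ✓
  (3) -5 = 5 × -1, remainder 0 ✓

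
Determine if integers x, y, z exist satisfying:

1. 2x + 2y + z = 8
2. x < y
Yes

Take x = 0, y = 1, z = 6. Substituting into each constraint:
  (1) 2(0) + 2(1) + 6 = 8 ✓
  (2) 0 < 1 ✓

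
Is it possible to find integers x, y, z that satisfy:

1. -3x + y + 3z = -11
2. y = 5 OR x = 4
Yes

Take x = 4, y = 4, z = -1. Substituting into each constraint:
  (1) -3(4) + 4 + 3(-1) = -11 ✓
  (2) x = 4, target 4 ✓ (second branch holds)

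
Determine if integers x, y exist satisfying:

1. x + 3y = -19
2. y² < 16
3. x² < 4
No

The full constraint system is jointly infeasible over the integers. Each constraint and what it forces:

  - x + 3y = -19: is a linear equation tying the variables together
  - y² < 16: restricts y to |y| ≤ 3
  - x² < 4: restricts x to |x| ≤ 1

Range argument: with x ∈ [-1, 1], y ∈ [-3, 3], the left side of the equation is at least -10, but the right side is -19 < -10. No integer solution exists.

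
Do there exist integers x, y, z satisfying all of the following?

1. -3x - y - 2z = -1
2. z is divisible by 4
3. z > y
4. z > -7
Yes

Take x = 1, y = -2, z = 0. Substituting into each constraint:
  (1) -3(1) + 2 - 2(0) = -1 ✓
  (2) 0 = 4 × 0, remainder 0 ✓
  (3) 0 > -2 ✓
  (4) 0 > -7 ✓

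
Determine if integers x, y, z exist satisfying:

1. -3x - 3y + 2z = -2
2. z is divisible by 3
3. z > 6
No

A contradictory subset is {-3x - 3y + 2z = -2, z is divisible by 3}. No integer assignment can satisfy these jointly:

  - -3x - 3y + 2z = -2: is a linear equation tying the variables together
  - z is divisible by 3: restricts z to multiples of 3

Modular obstruction: writing z = 3z', every remaining term of the linear equation is divisible by 3, so the left side is ≡ 0 (mod 3); but the right side -2 ≡ 1 (mod 3). No integers can satisfy it.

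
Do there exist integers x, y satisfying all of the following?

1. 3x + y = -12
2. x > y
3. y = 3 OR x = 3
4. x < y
No

A contradictory subset is {x > y, x < y}. No integer assignment can satisfy these jointly:

  - x > y: bounds one variable relative to another variable
  - x < y: bounds one variable relative to another variable

Direct contradiction: x > y and y > x cannot both hold.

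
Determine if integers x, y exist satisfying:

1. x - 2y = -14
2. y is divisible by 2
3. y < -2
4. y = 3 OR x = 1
No

A contradictory subset is {x - 2y = -14, y < -2, y = 3 OR x = 1}. No integer assignment can satisfy these jointly:

  - x - 2y = -14: is a linear equation tying the variables together
  - y < -2: bounds one variable relative to a constant
  - y = 3 OR x = 1: forces a choice: either y = 3 or x = 1

Split on the disjunction (y = 3 OR x = 1):
  • If y = 3: this contradicts the bound y ≤ -3.
  • If x = 1: with x = 1, every remaining term of the linear equation is divisible by 2, so the left side is ≡ 0 (mod 2); but the right side -15 ≡ 1 (mod 2). No integers can satisfy it.
Both branches are infeasible, so the system has no integer solution.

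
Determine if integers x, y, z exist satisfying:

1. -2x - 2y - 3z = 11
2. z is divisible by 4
No

The full constraint system is jointly infeasible over the integers. Each constraint and what it forces:

  - -2x - 2y - 3z = 11: is a linear equation tying the variables together
  - z is divisible by 4: restricts z to multiples of 4

Modular obstruction: writing z = 4z', every remaining term of the linear equation is divisible by 2, so the left side is ≡ 0 (mod 2); but the right side 11 ≡ 1 (mod 2). No integers can satisfy it.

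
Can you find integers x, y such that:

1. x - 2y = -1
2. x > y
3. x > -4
Yes

Take x = 3, y = 2. Substituting into each constraint:
  (1) 3 - 2(2) = -1 ✓
  (2) 3 > 2 ✓
  (3) 3 > -4 ✓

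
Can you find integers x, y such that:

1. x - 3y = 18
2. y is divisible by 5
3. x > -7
Yes

Take x = 18, y = 0. Substituting into each constraint:
  (1) 18 - 3(0) = 18 ✓
  (2) 0 = 5 × 0, remainder 0 ✓
  (3) 18 > -7 ✓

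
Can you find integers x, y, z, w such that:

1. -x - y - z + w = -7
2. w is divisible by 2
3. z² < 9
Yes

Take x = 5, y = 0, z = 2, w = 0. Substituting into each constraint:
  (1) (-5) + 0 + (-2) + 0 = -7 ✓
  (2) 0 = 2 × 0, remainder 0 ✓
  (3) z² = (2)² = 4, and 4 < 9 ✓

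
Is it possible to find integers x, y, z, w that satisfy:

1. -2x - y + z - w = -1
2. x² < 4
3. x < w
Yes

Take x = -1, y = 3, z = 0, w = 0. Substituting into each constraint:
  (1) -2(-1) + (-3) + 0 + 0 = -1 ✓
  (2) x² = (-1)² = 1, and 1 < 4 ✓
  (3) -1 < 0 ✓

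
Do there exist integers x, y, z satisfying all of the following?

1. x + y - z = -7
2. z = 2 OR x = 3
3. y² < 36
Yes

Take x = 3, y = 0, z = 10. Substituting into each constraint:
  (1) 3 + 0 + (-10) = -7 ✓
  (2) x = 3, target 3 ✓ (second branch holds)
  (3) y² = (0)² = 0, and 0 < 36 ✓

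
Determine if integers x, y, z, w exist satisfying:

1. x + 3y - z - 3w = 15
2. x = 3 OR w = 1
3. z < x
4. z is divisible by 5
Yes

Take x = 3, y = 4, z = 0, w = 0. Substituting into each constraint:
  (1) 3 + 3(4) + 0 - 3(0) = 15 ✓
  (2) x = 3, target 3 ✓ (first branch holds)
  (3) 0 < 3 ✓
  (4) 0 = 5 × 0, remainder 0 ✓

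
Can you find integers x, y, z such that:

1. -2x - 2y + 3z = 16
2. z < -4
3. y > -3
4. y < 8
Yes

Take x = -17, y = 0, z = -6. Substituting into each constraint:
  (1) -2(-17) - 2(0) + 3(-6) = 16 ✓
  (2) -6 < -4 ✓
  (3) 0 > -3 ✓
  (4) 0 < 8 ✓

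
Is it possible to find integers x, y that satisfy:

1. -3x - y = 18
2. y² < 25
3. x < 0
Yes

Take x = -6, y = 0. Substituting into each constraint:
  (1) -3(-6) + 0 = 18 ✓
  (2) y² = (0)² = 0, and 0 < 25 ✓
  (3) -6 < 0 ✓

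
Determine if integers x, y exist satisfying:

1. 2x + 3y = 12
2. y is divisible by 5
Yes

Take x = 6, y = 0. Substituting into each constraint:
  (1) 2(6) + 3(0) = 12 ✓
  (2) 0 = 5 × 0, remainder 0 ✓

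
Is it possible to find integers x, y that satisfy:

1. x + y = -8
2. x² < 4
Yes

Take x = 0, y = -8. Substituting into each constraint:
  (1) 0 + (-8) = -8 ✓
  (2) x² = (0)² = 0, and 0 < 4 ✓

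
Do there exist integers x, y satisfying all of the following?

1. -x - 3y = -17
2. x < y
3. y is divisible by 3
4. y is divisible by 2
Yes

Take x = -1, y = 6. Substituting into each constraint:
  (1) 1 - 3(6) = -17 ✓
  (2) -1 < 6 ✓
  (3) 6 = 3 × 2, remainder 0 ✓
  (4) 6 = 2 × 3, remainder 0 ✓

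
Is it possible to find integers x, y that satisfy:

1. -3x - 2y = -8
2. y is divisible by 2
Yes

Take x = 4, y = -2. Substituting into each constraint:
  (1) -3(4) - 2(-2) = -8 ✓
  (2) -2 = 2 × -1, remainder 0 ✓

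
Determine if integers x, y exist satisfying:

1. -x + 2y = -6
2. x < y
Yes

Take x = -8, y = -7. Substituting into each constraint:
  (1) 8 + 2(-7) = -6 ✓
  (2) -8 < -7 ✓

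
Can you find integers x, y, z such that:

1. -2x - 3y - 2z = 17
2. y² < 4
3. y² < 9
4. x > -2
Yes

Take x = 0, y = 1, z = -10. Substituting into each constraint:
  (1) -2(0) - 3(1) - 2(-10) = 17 ✓
  (2) y² = (1)² = 1, and 1 < 4 ✓
  (3) y² = (1)² = 1, and 1 < 9 ✓
  (4) 0 > -2 ✓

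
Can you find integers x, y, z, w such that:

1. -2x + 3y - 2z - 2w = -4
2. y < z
Yes

Take x = 0, y = 0, z = 1, w = 1. Substituting into each constraint:
  (1) -2(0) + 3(0) - 2(1) - 2(1) = -4 ✓
  (2) 0 < 1 ✓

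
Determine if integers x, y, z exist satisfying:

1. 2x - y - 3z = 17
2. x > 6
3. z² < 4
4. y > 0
Yes

Take x = 9, y = 1, z = 0. Substituting into each constraint:
  (1) 2(9) + (-1) - 3(0) = 17 ✓
  (2) 9 > 6 ✓
  (3) z² = (0)² = 0, and 0 < 4 ✓
  (4) 1 > 0 ✓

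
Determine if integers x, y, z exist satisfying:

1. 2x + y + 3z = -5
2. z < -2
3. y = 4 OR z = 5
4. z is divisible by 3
Yes

Take x = 0, y = 4, z = -3. Substituting into each constraint:
  (1) 2(0) + 4 + 3(-3) = -5 ✓
  (2) -3 < -2 ✓
  (3) y = 4, target 4 ✓ (first branch holds)
  (4) -3 = 3 × -1, remainder 0 ✓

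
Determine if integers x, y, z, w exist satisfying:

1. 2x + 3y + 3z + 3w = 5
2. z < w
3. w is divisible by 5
Yes

Take x = 4, y = 0, z = -1, w = 0. Substituting into each constraint:
  (1) 2(4) + 3(0) + 3(-1) + 3(0) = 5 ✓
  (2) -1 < 0 ✓
  (3) 0 = 5 × 0, remainder 0 ✓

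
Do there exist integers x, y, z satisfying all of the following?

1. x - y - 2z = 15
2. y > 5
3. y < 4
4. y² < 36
No

A contradictory subset is {y > 5, y < 4}. No integer assignment can satisfy these jointly:

  - y > 5: bounds one variable relative to a constant
  - y < 4: bounds one variable relative to a constant

Direct contradiction: the bounds on y require y ≥ 6 and y ≤ 3 simultaneously, which is empty.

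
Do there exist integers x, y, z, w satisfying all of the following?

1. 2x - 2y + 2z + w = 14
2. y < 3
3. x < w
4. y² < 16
Yes

Take x = -1, y = 0, z = 8, w = 0. Substituting into each constraint:
  (1) 2(-1) - 2(0) + 2(8) + 0 = 14 ✓
  (2) 0 < 3 ✓
  (3) -1 < 0 ✓
  (4) y² = (0)² = 0, and 0 < 16 ✓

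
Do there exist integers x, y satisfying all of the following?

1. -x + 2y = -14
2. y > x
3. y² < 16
No

The full constraint system is jointly infeasible over the integers. Each constraint and what it forces:

  - -x + 2y = -14: is a linear equation tying the variables together
  - y > x: bounds one variable relative to another variable
  - y² < 16: restricts y to |y| ≤ 3

Propagating the comparison: x < y and y ≤ 3 give x ≤ 2. Range argument: with x ∈ [−∞, 2], y ∈ [-3, 3], the left side of the equation is at least -8, but the right side is -14 < -8. No integer solution exists.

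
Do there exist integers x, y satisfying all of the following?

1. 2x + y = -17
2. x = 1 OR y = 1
Yes

Take x = -9, y = 1. Substituting into each constraint:
  (1) 2(-9) + 1 = -17 ✓
  (2) y = 1, target 1 ✓ (second branch holds)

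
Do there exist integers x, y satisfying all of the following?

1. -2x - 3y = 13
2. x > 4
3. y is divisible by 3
Yes

Take x = 7, y = -9. Substituting into each constraint:
  (1) -2(7) - 3(-9) = 13 ✓
  (2) 7 > 4 ✓
  (3) -9 = 3 × -3, remainder 0 ✓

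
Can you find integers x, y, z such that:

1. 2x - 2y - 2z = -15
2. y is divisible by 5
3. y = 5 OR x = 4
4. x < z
No

Even the single constraint (2x - 2y - 2z = -15) is infeasible over the integers.

  - 2x - 2y - 2z = -15: every term on the left is divisible by 2, so the LHS ≡ 0 (mod 2), but the RHS -15 is not — no integer solution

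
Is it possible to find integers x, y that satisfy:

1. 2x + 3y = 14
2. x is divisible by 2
Yes

Take x = -2, y = 6. Substituting into each constraint:
  (1) 2(-2) + 3(6) = 14 ✓
  (2) -2 = 2 × -1, remainder 0 ✓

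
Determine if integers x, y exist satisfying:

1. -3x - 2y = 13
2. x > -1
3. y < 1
Yes

Take x = 1, y = -8. Substituting into each constraint:
  (1) -3(1) - 2(-8) = 13 ✓
  (2) 1 > -1 ✓
  (3) -8 < 1 ✓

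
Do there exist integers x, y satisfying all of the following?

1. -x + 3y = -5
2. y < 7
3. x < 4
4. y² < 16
Yes

Take x = 2, y = -1. Substituting into each constraint:
  (1) (-2) + 3(-1) = -5 ✓
  (2) -1 < 7 ✓
  (3) 2 < 4 ✓
  (4) y² = (-1)² = 1, and 1 < 16 ✓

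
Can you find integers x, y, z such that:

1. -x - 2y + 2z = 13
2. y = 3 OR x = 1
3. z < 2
Yes

Take x = -19, y = 3, z = 0. Substituting into each constraint:
  (1) 19 - 2(3) + 2(0) = 13 ✓
  (2) y = 3, target 3 ✓ (first branch holds)
  (3) 0 < 2 ✓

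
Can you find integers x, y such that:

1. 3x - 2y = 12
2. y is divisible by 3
Yes

Take x = 4, y = 0. Substituting into each constraint:
  (1) 3(4) - 2(0) = 12 ✓
  (2) 0 = 3 × 0, remainder 0 ✓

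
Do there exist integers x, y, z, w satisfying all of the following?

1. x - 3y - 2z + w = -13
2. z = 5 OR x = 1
Yes

Take x = 1, y = 6, z = -2, w = 0. Substituting into each constraint:
  (1) 1 - 3(6) - 2(-2) + 0 = -13 ✓
  (2) x = 1, target 1 ✓ (second branch holds)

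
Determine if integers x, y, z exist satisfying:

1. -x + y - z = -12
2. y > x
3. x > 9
Yes

Take x = 10, y = 11, z = 13. Substituting into each constraint:
  (1) (-10) + 11 + (-13) = -12 ✓
  (2) 11 > 10 ✓
  (3) 10 > 9 ✓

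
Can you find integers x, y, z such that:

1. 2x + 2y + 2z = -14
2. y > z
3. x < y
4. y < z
No

A contradictory subset is {y > z, y < z}. No integer assignment can satisfy these jointly:

  - y > z: bounds one variable relative to another variable
  - y < z: bounds one variable relative to another variable

Direct contradiction: y > z and z > y cannot both hold.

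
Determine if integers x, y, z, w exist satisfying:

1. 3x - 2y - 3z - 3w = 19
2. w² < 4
Yes

Take x = 7, y = 1, z = 0, w = 0. Substituting into each constraint:
  (1) 3(7) - 2(1) - 3(0) - 3(0) = 19 ✓
  (2) w² = (0)² = 0, and 0 < 4 ✓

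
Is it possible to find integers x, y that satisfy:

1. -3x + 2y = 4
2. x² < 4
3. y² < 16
Yes

Take x = 0, y = 2. Substituting into each constraint:
  (1) -3(0) + 2(2) = 4 ✓
  (2) x² = (0)² = 0, and 0 < 4 ✓
  (3) y² = (2)² = 4, and 4 < 16 ✓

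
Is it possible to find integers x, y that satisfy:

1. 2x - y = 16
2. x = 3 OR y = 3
Yes

Take x = 3, y = -10. Substituting into each constraint:
  (1) 2(3) + 10 = 16 ✓
  (2) x = 3, target 3 ✓ (first branch holds)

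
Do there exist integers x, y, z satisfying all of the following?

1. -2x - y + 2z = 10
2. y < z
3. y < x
Yes

Take x = 1, y = 0, z = 6. Substituting into each constraint:
  (1) -2(1) + 0 + 2(6) = 10 ✓
  (2) 0 < 6 ✓
  (3) 0 < 1 ✓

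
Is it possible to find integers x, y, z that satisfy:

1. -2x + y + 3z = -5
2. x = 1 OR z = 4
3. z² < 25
Yes

Take x = 0, y = -17, z = 4. Substituting into each constraint:
  (1) -2(0) + (-17) + 3(4) = -5 ✓
  (2) z = 4, target 4 ✓ (second branch holds)
  (3) z² = (4)² = 16, and 16 < 25 ✓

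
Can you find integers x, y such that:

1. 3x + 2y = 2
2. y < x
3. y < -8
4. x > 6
Yes

Take x = 8, y = -11. Substituting into each constraint:
  (1) 3(8) + 2(-11) = 2 ✓
  (2) -11 < 8 ✓
  (3) -11 < -8 ✓
  (4) 8 > 6 ✓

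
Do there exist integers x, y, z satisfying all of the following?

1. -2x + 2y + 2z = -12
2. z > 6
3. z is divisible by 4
Yes

Take x = 14, y = 0, z = 8. Substituting into each constraint:
  (1) -2(14) + 2(0) + 2(8) = -12 ✓
  (2) 8 > 6 ✓
  (3) 8 = 4 × 2, remainder 0 ✓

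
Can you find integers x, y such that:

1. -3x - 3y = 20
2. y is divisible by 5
No

Even the single constraint (-3x - 3y = 20) is infeasible over the integers.

  - -3x - 3y = 20: every term on the left is divisible by 3, so the LHS ≡ 0 (mod 3), but the RHS 20 is not — no integer solution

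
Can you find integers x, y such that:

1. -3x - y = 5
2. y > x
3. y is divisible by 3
No

A contradictory subset is {-3x - y = 5, y is divisible by 3}. No integer assignment can satisfy these jointly:

  - -3x - y = 5: is a linear equation tying the variables together
  - y is divisible by 3: restricts y to multiples of 3

Modular obstruction: writing y = 3y', every remaining term of the linear equation is divisible by 3, so the left side is ≡ 0 (mod 3); but the right side 5 ≡ 2 (mod 3). No integers can satisfy it.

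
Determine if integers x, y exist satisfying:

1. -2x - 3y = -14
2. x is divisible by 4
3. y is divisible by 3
Yes

Take x = 16, y = -6. Substituting into each constraint:
  (1) -2(16) - 3(-6) = -14 ✓
  (2) 16 = 4 × 4, remainder 0 ✓
  (3) -6 = 3 × -2, remainder 0 ✓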